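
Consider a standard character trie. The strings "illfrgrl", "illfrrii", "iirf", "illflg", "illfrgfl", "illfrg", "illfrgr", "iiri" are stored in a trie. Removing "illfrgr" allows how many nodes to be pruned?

0

After clearing the end-marker at "illfrgr", prune upward until reaching a node still needed by another word.
Every node on "illfrgr" is still needed (e.g. by "illfrgrl"), so nothing is freed.
Nodes removed: 0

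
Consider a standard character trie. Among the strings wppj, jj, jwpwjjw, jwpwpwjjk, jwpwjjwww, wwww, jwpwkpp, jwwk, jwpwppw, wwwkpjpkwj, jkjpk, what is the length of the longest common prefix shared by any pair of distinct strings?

7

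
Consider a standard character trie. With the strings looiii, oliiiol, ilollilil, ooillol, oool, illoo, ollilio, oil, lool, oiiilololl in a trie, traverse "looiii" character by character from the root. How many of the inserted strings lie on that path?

Check each prefix of "looiii" against the stored set — each match is an end-marker on the path.
Prefixes of the query that are stored words: "looiii"
Count: 1

1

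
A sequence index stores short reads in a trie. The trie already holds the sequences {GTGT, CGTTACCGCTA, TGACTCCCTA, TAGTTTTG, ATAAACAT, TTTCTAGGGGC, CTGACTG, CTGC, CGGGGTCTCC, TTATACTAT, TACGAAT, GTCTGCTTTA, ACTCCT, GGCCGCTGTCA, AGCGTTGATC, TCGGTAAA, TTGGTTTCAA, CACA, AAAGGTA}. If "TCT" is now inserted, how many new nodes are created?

1

"TC" is already a path in the trie; the remaining "T" must be added.
So 3 − 2 = 1 new nodes.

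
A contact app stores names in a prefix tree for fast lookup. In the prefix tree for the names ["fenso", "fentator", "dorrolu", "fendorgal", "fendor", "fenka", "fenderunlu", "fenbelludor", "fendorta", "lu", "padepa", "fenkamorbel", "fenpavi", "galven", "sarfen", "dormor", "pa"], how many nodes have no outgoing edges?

Leaves are exactly the stored words that no other stored word extends.
Those words: "dormor", "dorrolu", "fenbelludor", "fenderunlu", "fendorgal", "fendorta", "fenkamorbel", "fenpavi", "fenso", "fentator", "galven", "lu", "padepa", "sarfen"
Leaf count: 14

14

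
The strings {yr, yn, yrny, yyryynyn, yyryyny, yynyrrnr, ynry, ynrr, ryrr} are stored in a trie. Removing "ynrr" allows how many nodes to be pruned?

1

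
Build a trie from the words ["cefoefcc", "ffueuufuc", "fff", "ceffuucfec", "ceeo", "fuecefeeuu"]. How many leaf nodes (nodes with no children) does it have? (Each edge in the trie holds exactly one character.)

A leaf is a node with no children — equivalently, the end of a word that is not a proper prefix of any other stored word.
Those words: "ceeo", "ceffuucfec", "cefoefcc", "fff", "ffueuufuc", "fuecefeeuu"
Leaf count: 6

6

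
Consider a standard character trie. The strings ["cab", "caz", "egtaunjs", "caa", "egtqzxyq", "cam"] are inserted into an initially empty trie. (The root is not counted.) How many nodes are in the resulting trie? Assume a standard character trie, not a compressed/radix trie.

Insert word by word; a character creates a node only if that edge doesn't already exist:
  "cab" → 3 new (c, a, b)
  "caz" → prefix "ca" already present; 1 new (z)
  "egtaunjs" → 8 new (e, g, t, a, u, n, j, s)
  "caa" → prefix "ca" already present; 1 new (a)
  "egtqzxyq" → prefix "egt" already present; 5 new (q, z, x, y, q)
  "cam" → prefix "ca" already present; 1 new (m)
Total nodes = 3 + 1 + 8 + 1 + 5 + 1 = 19

19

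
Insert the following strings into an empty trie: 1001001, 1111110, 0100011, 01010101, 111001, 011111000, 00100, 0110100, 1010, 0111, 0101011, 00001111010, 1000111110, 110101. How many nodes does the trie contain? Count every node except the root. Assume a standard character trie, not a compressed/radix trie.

66

Trace insertions, counting only characters that open a new branch:
  "1001001" → 7 new (1, 0, 0, 1, 0, 0, 1)
  "1111110" → prefix "1" already present; 6 new (1, 1, 1, 1, 1, 0)
  "0100011" → 7 new (0, 1, 0, 0, 0, 1, 1)
  "01010101" → prefix "010" already present; 5 new (1, 0, 1, 0, 1)
  "111001" → prefix "111" already present; 3 new (0, 0, 1)
  "011111000" → prefix "01" already present; 7 new (1, 1, 1, 1, 0, 0, 0)
  "00100" → prefix "0" already present; 4 new (0, 1, 0, 0)
  "0110100" → prefix "011" already present; 4 new (0, 1, 0, 0)
  "1010" → prefix "10" already present; 2 new (1, 0)
  "0111" → prefix "0111" already present; 0 new (none)
  "0101011" → prefix "010101" already present; 1 new (1)
  "00001111010" → prefix "00" already present; 9 new (0, 0, 1, 1, 1, 1, 0, 1, 0)
  "1000111110" → prefix "100" already present; 7 new (0, 1, 1, 1, 1, 1, 0)
  "110101" → prefix "11" already present; 4 new (0, 1, 0, 1)
Total nodes = 7 + 6 + 7 + 5 + 3 + 7 + 4 + 4 + 2 + 0 + 1 + 9 + 7 + 4 = 66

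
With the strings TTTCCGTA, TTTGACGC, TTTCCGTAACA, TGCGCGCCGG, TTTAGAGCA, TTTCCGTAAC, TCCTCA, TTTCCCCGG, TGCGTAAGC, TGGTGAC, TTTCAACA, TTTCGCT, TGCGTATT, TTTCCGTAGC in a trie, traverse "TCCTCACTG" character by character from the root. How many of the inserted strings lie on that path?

1

Walk "TCCTCACTG" from the root; an end-of-word marker is hit whenever a stored word is a prefix of "TCCTCACTG".
Prefixes of the query that are stored words: "TCCTCA"
Count: 1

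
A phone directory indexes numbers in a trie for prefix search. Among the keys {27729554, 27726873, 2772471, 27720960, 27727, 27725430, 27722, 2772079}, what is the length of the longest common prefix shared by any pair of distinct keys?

5

Equivalently: take the maximum, over all pairs, of their longest common prefix length.
"2772079" and "27720960" agree on "27720" (5 characters) before diverging; nothing deeper is shared.
Longest shared-prefix length: 5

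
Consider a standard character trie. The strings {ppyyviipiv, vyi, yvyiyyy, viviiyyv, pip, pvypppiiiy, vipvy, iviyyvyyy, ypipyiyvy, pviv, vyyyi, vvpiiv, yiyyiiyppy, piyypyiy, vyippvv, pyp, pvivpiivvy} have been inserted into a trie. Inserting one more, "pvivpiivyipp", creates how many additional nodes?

4

Walking "pvivpiivyipp" from the root, the first 8 characters ("pvivpiiv") follow existing edges; "y" is the first miss.
New nodes needed: |"pvivpiivyipp"| − 8 = 12 − 8 = 4.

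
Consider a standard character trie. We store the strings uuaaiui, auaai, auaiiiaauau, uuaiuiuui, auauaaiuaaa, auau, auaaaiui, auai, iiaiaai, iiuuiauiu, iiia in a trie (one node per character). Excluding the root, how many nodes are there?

54

Trace insertions, counting only characters that open a new branch:
  "uuaaiui" → 7 new (u, u, a, a, i, u, i)
  "auaai" → 5 new (a, u, a, a, i)
  "auaiiiaauau" → prefix "aua" already present; 8 new (i, i, i, a, a, u, a, u)
  "uuaiuiuui" → prefix "uua" already present; 6 new (i, u, i, u, u, i)
  "auauaaiuaaa" → prefix "aua" already present; 8 new (u, a, a, i, u, a, a, a)
  "auau" → prefix "auau" already present; 0 new (none)
  "auaaaiui" → prefix "auaa" already present; 4 new (a, i, u, i)
  "auai" → prefix "auai" already present; 0 new (none)
  "iiaiaai" → 7 new (i, i, a, i, a, a, i)
  "iiuuiauiu" → prefix "ii" already present; 7 new (u, u, i, a, u, i, u)
  "iiia" → prefix "ii" already present; 2 new (i, a)
Total nodes = 7 + 5 + 8 + 6 + 8 + 0 + 4 + 0 + 7 + 7 + 2 = 54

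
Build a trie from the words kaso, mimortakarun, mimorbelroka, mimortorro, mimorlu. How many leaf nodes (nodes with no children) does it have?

5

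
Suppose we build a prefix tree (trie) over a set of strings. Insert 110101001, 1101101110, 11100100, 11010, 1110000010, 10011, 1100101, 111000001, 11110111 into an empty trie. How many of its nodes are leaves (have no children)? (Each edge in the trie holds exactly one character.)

7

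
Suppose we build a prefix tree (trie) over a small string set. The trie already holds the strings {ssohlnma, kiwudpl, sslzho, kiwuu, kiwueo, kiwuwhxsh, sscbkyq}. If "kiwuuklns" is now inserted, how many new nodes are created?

Walking "kiwuuklns" from the root, the first 5 characters ("kiwuu") follow existing edges; "k" is the first miss.
Each of the 4 remaining characters creates one node.

4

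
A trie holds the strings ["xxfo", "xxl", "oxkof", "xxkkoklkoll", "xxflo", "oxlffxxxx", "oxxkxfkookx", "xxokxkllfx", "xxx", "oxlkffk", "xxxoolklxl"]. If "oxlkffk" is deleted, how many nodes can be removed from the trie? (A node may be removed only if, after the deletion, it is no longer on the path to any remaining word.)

4

A node on "oxlkffk"'s path can go only if nothing else ends at it or branches off below it.
The suffix "kffk" (4 nodes) is used only by "oxlkffk"; the node for "oxl" still has the child "f", so pruning stops there.
Nodes removed: 4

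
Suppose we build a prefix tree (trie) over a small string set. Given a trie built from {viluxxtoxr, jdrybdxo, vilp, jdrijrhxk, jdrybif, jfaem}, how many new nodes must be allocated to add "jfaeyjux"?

Walking "jfaeyjux" from the root, the first 4 characters ("jfae") follow existing edges; "y" is the first miss.
Each of the 4 remaining characters creates one node.

4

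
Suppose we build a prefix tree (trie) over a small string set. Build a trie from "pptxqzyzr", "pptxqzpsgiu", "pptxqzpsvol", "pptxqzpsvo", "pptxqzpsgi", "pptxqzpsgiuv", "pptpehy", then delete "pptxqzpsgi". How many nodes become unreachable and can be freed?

After clearing the end-marker at "pptxqzpsgi", prune upward until reaching a node still needed by another word.
Every node on "pptxqzpsgi" is still needed (e.g. by "pptxqzpsgiu"), so nothing is freed.
Nodes removed: 0

0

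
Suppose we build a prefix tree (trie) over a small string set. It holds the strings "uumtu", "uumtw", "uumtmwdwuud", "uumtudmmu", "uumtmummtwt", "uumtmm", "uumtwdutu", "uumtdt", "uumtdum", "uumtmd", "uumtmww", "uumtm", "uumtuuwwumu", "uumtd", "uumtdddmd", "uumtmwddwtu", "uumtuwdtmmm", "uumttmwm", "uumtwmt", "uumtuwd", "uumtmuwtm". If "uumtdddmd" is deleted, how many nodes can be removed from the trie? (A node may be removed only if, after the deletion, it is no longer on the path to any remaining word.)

4

After clearing the end-marker at "uumtdddmd", prune upward until reaching a node still needed by another word.
The suffix "ddmd" (4 nodes) is used only by "uumtdddmd"; the node for "uumtd" still has the child "t", so pruning stops there.
Nodes removed: 4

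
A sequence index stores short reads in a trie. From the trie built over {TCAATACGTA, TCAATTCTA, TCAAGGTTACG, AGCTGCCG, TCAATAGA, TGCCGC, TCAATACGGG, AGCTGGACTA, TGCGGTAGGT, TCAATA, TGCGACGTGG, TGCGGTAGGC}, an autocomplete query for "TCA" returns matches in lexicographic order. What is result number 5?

TCAATAGA

Filter for "TCA…" and sort: "TCAAGGTTACG", "TCAATA", "TCAATACGGG", "TCAATACGTA", "TCAATAGA", "TCAATTCTA"
Position 5: TCAATAGA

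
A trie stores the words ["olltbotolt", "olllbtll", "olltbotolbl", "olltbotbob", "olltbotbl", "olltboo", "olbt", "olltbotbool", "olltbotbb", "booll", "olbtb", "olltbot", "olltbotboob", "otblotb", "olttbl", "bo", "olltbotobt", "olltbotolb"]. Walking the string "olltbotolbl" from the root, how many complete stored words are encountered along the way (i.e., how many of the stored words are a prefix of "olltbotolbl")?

Traverse "olltbotolbl" character by character; count nodes along the way that are marked as word ends.
Prefixes of the query that are stored words: "olltbot", "olltbotolb", "olltbotolbl"
Count: 3

3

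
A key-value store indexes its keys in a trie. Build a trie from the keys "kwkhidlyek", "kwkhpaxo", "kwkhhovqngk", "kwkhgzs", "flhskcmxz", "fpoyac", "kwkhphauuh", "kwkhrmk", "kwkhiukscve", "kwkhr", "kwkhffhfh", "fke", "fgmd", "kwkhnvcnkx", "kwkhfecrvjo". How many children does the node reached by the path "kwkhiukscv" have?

1

Follow the path "kwkhiukscv" to its node, then look at its outgoing edges.
Distinct next characters after "kwkhiukscv": e.
That node has 1 child edge.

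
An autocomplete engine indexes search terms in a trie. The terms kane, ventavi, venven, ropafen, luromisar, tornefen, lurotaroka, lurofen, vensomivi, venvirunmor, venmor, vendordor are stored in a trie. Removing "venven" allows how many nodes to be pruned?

2

After clearing the end-marker at "venven", prune upward until reaching a node still needed by another word.
The suffix "en" (2 nodes) is used only by "venven"; the node for "venv" still has the child "i", so pruning stops there.
Nodes removed: 2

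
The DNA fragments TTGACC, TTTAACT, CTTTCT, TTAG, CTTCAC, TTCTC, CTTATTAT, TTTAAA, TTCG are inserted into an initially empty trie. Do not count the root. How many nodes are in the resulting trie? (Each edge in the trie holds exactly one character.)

32

Count nodes per top-level branch (shared prefixes stored once):
  'C'-branch (CTTATTAT, CTTCAC, CTTTCT): 14 nodes
  'T'-branch (TTAG, TTCG, TTCTC, TTGACC, TTTAAA, TTTAACT): 18 nodes
Sum: 32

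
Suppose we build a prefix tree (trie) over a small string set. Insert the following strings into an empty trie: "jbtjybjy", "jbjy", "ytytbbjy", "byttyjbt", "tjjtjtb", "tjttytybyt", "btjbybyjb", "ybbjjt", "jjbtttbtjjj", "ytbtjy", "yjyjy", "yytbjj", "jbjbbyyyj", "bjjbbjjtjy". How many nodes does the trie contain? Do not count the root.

Trace insertions, counting only characters that open a new branch:
  "jbtjybjy" → 8 new (j, b, t, j, y, b, j, y)
  "jbjy" → prefix "jb" already present; 2 new (j, y)
  "ytytbbjy" → 8 new (y, t, y, t, b, b, j, y)
  "byttyjbt" → 8 new (b, y, t, t, y, j, b, t)
  "tjjtjtb" → 7 new (t, j, j, t, j, t, b)
  "tjttytybyt" → prefix "tj" already present; 8 new (t, t, y, t, y, b, y, t)
  "btjbybyjb" → prefix "b" already present; 8 new (t, j, b, y, b, y, j, b)
  "ybbjjt" → prefix "y" already present; 5 new (b, b, j, j, t)
  "jjbtttbtjjj" → prefix "j" already present; 10 new (j, b, t, t, t, b, t, j, j, j)
  "ytbtjy" → prefix "yt" already present; 4 new (b, t, j, y)
  "yjyjy" → prefix "y" already present; 4 new (j, y, j, y)
  "yytbjj" → prefix "y" already present; 5 new (y, t, b, j, j)
  "jbjbbyyyj" → prefix "jbj" already present; 6 new (b, b, y, y, y, j)
  "bjjbbjjtjy" → prefix "b" already present; 9 new (j, j, b, b, j, j, t, j, y)
Total nodes = 8 + 2 + 8 + 8 + 7 + 8 + 8 + 5 + 10 + 4 + 4 + 5 + 6 + 9 = 92

92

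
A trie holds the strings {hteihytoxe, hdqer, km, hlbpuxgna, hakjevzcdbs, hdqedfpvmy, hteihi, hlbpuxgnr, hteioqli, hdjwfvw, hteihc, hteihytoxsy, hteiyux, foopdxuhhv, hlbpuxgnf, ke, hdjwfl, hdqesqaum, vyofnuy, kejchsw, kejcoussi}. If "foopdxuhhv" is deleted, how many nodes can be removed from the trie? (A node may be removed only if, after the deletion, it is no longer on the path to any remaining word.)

Walk "foopdxuhhv" from the leaf back toward the root, removing each node that no remaining word uses.
No other word shares any prefix with "foopdxuhhv", so all 10 of its nodes go.
Nodes removed: 10

10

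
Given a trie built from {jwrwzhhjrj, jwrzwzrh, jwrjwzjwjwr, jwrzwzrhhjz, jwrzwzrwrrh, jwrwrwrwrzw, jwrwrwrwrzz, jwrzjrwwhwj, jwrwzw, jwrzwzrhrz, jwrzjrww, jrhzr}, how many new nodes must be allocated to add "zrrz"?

4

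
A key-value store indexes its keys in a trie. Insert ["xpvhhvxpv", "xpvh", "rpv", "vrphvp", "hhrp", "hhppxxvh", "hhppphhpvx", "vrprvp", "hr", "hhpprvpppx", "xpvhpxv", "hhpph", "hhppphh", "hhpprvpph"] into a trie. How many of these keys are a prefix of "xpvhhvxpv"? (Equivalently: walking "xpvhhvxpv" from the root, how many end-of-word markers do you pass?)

2

Walk "xpvhhvxpv" from the root; an end-of-word marker is hit whenever a stored word is a prefix of "xpvhhvxpv".
Prefixes of the query that are stored words: "xpvh", "xpvhhvxpv"
Count: 2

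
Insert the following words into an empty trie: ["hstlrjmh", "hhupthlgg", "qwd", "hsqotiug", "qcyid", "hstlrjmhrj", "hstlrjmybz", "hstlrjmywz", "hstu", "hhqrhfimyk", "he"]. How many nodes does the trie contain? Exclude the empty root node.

Insert word by word; a character creates a node only if that edge doesn't already exist:
  "hstlrjmh" → 8 new (h, s, t, l, r, j, m, h)
  "hhupthlgg" → prefix "h" already present; 8 new (h, u, p, t, h, l, g, g)
  "qwd" → 3 new (q, w, d)
  "hsqotiug" → prefix "hs" already present; 6 new (q, o, t, i, u, g)
  "qcyid" → prefix "q" already present; 4 new (c, y, i, d)
  "hstlrjmhrj" → prefix "hstlrjmh" already present; 2 new (r, j)
  "hstlrjmybz" → prefix "hstlrjm" already present; 3 new (y, b, z)
  "hstlrjmywz" → prefix "hstlrjmy" already present; 2 new (w, z)
  "hstu" → prefix "hst" already present; 1 new (u)
  "hhqrhfimyk" → prefix "hh" already present; 8 new (q, r, h, f, i, m, y, k)
  "he" → prefix "h" already present; 1 new (e)
Total nodes = 8 + 8 + 3 + 6 + 4 + 2 + 3 + 2 + 1 + 8 + 1 = 46

46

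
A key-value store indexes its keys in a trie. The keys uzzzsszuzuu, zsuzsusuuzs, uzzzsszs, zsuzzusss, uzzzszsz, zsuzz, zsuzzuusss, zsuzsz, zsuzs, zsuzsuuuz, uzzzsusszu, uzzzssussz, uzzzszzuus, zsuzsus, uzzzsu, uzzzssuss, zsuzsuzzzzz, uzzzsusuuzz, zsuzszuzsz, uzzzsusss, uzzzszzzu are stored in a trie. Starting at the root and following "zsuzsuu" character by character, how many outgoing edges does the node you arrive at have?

Walk "zsuzsuu" from the root, arriving at one node.
Characters that immediately follow "zsuzsuu" among the stored strings: {u}.
That node has 1 child edge.

1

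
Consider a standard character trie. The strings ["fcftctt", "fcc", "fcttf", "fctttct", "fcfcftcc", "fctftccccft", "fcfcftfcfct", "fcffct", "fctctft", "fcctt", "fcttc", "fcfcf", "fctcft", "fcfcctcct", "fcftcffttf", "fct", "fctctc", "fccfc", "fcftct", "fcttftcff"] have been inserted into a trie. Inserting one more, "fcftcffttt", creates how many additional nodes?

The longest prefix of "fcftcffttt" already in the trie is "fcftcfftt" (length 9).
Each of the 1 remaining characters creates one node.

1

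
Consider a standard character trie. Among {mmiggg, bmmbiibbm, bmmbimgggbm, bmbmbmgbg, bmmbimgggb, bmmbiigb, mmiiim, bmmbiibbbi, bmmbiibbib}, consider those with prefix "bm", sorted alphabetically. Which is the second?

DFS of the "bm" subtree visits, in order: "bmbmbmgbg", "bmmbiibbbi", "bmmbiibbib", "bmmbiibbm", "bmmbiigb", "bmmbimgggb", "bmmbimgggbm"
The 2nd is bmmbiibbbi.

bmmbiibbbi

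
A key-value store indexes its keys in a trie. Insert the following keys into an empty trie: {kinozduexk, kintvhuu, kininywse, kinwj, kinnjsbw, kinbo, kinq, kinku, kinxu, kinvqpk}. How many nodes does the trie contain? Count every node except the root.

39

Count nodes per top-level branch (shared prefixes stored once):
  'k'-branch (kinbo, kininywse, kinku, kinnjsbw, kinozduexk, kinq, kintvhuu, kinvqpk, kinwj, kinxu): 39 nodes
Sum: 39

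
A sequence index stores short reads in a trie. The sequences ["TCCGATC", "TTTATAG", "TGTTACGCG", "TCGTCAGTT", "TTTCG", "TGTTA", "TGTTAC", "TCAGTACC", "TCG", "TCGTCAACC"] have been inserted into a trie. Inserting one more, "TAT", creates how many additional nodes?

2

Walking "TAT" from the root, the first 1 characters ("T") follow existing edges; "A" is the first miss.
New nodes needed: |"TAT"| − 1 = 3 − 1 = 2.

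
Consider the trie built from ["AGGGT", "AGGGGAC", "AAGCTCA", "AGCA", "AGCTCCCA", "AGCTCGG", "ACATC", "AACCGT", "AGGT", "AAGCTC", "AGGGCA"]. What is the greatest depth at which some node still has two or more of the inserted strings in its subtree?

The deepest shared node is where two words last agree before diverging.
"AAGCTC" and "AAGCTCA" agree on "AAGCTC" (6 characters) before diverging; nothing deeper is shared.
Longest shared-prefix length: 6

6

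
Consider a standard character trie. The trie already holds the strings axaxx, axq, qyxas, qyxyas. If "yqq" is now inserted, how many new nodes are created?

No existing word starts with "y", so every character of "yqq" needs a new node.
3 − 0 = 3 new nodes.

3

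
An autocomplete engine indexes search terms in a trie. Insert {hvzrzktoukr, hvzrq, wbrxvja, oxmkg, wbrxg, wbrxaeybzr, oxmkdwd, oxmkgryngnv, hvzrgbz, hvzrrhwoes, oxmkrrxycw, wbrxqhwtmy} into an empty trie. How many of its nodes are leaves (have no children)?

A leaf is a node with no children — equivalently, the end of a word that is not a proper prefix of any other stored word.
Those words: "hvzrgbz", "hvzrq", "hvzrrhwoes", "hvzrzktoukr", "oxmkdwd", "oxmkgryngnv", "oxmkrrxycw", "wbrxaeybzr", "wbrxg", "wbrxqhwtmy", "wbrxvja"
Leaf count: 11

11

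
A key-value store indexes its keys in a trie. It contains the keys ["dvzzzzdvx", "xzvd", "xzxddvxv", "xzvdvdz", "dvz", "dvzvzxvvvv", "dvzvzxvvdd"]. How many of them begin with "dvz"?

Traverse to the node for "dvz", then collect every word in that subtree.
Matches: "dvz", "dvzvzxvvdd", "dvzvzxvvvv", "dvzzzzdvx"
Count: 4

4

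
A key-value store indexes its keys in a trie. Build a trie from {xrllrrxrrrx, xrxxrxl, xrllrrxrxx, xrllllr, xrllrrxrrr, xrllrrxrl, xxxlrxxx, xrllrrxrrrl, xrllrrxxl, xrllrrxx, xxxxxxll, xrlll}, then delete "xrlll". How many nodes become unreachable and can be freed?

0

A node on "xrlll"'s path can go only if nothing else ends at it or branches off below it.
Every node on "xrlll" is still needed (e.g. by "xrllllr"), so nothing is freed.
Nodes removed: 0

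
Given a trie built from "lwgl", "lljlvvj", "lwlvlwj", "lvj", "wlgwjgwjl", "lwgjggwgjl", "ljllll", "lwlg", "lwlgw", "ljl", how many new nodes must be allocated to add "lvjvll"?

3

The longest prefix of "lvjvll" already in the trie is "lvj" (length 3).
New nodes needed: |"lvjvll"| − 3 = 6 − 3 = 3.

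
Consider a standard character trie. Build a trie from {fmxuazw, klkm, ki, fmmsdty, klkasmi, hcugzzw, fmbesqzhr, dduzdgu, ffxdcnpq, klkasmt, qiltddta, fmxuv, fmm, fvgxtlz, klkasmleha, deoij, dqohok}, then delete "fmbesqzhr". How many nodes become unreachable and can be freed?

7

Walk "fmbesqzhr" from the leaf back toward the root, removing each node that no remaining word uses.
The suffix "besqzhr" (7 nodes) is used only by "fmbesqzhr"; the node for "fm" still has the child "x", so pruning stops there.
Nodes removed: 7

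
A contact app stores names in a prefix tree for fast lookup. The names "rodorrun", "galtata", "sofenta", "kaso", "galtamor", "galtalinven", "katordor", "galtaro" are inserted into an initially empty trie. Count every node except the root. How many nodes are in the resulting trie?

43

Insert word by word; a character creates a node only if that edge doesn't already exist:
  "rodorrun" → 8 new (r, o, d, o, r, r, u, n)
  "galtata" → 7 new (g, a, l, t, a, t, a)
  "sofenta" → 7 new (s, o, f, e, n, t, a)
  "kaso" → 4 new (k, a, s, o)
  "galtamor" → prefix "galta" already present; 3 new (m, o, r)
  "galtalinven" → prefix "galta" already present; 6 new (l, i, n, v, e, n)
  "katordor" → prefix "ka" already present; 6 new (t, o, r, d, o, r)
  "galtaro" → prefix "galta" already present; 2 new (r, o)
Total nodes = 8 + 7 + 7 + 4 + 3 + 6 + 6 + 2 = 43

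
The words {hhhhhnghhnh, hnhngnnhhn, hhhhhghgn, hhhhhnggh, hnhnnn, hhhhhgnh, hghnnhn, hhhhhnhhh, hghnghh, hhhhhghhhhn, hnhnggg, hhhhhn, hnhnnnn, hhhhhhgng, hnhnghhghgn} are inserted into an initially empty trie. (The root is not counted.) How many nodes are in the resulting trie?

59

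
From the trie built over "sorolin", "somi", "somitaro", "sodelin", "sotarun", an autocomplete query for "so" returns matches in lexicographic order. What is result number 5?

sotarun

DFS of the "so" subtree visits, in order: "sodelin", "somi", "somitaro", "sorolin", "sotarun"
Position 5: sotarun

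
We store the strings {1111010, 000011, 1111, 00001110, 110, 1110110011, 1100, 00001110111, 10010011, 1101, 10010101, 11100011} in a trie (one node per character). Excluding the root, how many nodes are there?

42

Count nodes per top-level branch (shared prefixes stored once):
  '0'-branch (000011, 00001110, 00001110111): 11 nodes
  '1'-branch (10010011, 10010101, 110, 1100, 1101, 11100011, 1110110011, 1111, 1111010): 31 nodes
Sum: 42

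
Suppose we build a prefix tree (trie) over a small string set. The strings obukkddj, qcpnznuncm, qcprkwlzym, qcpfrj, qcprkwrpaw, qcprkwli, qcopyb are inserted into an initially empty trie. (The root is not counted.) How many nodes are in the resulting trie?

37

Insert word by word; a character creates a node only if that edge doesn't already exist:
  "obukkddj" → 8 new (o, b, u, k, k, d, d, j)
  "qcpnznuncm" → 10 new (q, c, p, n, z, n, u, n, c, m)
  "qcprkwlzym" → prefix "qcp" already present; 7 new (r, k, w, l, z, y, m)
  "qcpfrj" → prefix "qcp" already present; 3 new (f, r, j)
  "qcprkwrpaw" → prefix "qcprkw" already present; 4 new (r, p, a, w)
  "qcprkwli" → prefix "qcprkwl" already present; 1 new (i)
  "qcopyb" → prefix "qc" already present; 4 new (o, p, y, b)
Total nodes = 8 + 10 + 7 + 3 + 4 + 1 + 4 = 37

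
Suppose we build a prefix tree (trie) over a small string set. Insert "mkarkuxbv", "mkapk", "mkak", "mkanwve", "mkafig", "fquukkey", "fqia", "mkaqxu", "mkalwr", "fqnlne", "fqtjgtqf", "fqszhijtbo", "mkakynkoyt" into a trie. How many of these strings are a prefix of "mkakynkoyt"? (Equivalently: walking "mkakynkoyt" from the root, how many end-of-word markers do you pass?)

2

Traverse "mkakynkoyt" character by character; count nodes along the way that are marked as word ends.
Prefixes of the query that are stored words: "mkak", "mkakynkoyt"
Count: 2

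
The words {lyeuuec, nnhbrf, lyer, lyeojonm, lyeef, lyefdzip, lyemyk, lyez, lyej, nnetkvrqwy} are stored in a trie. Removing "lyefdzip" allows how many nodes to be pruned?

After clearing the end-marker at "lyefdzip", prune upward until reaching a node still needed by another word.
The suffix "fdzip" (5 nodes) is used only by "lyefdzip"; the node for "lye" still has the child "u", so pruning stops there.
Nodes removed: 5

5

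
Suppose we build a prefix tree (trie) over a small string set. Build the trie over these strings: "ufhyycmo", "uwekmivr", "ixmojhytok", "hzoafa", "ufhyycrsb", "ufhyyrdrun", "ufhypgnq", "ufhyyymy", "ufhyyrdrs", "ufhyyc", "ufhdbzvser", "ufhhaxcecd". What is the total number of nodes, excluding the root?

61

For each word, the new-node count is its length minus the longest prefix already in the trie:
  "ufhyycmo" → 8 new (u, f, h, y, y, c, m, o)
  "uwekmivr" → prefix "u" already present; 7 new (w, e, k, m, i, v, r)
  "ixmojhytok" → 10 new (i, x, m, o, j, h, y, t, o, k)
  "hzoafa" → 6 new (h, z, o, a, f, a)
  "ufhyycrsb" → prefix "ufhyyc" already present; 3 new (r, s, b)
  "ufhyyrdrun" → prefix "ufhyy" already present; 5 new (r, d, r, u, n)
  "ufhypgnq" → prefix "ufhy" already present; 4 new (p, g, n, q)
  "ufhyyymy" → prefix "ufhyy" already present; 3 new (y, m, y)
  "ufhyyrdrs" → prefix "ufhyyrdr" already present; 1 new (s)
  "ufhyyc" → prefix "ufhyyc" already present; 0 new (none)
  "ufhdbzvser" → prefix "ufh" already present; 7 new (d, b, z, v, s, e, r)
  "ufhhaxcecd" → prefix "ufh" already present; 7 new (h, a, x, c, e, c, d)
Total nodes = 8 + 7 + 10 + 6 + 3 + 5 + 4 + 3 + 1 + 0 + 7 + 7 = 61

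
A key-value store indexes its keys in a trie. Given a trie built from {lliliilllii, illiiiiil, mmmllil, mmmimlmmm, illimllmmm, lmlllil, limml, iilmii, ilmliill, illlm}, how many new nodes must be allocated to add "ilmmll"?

"ilm" is already a path in the trie; the remaining "mll" must be added.
So 6 − 3 = 3 new nodes.

3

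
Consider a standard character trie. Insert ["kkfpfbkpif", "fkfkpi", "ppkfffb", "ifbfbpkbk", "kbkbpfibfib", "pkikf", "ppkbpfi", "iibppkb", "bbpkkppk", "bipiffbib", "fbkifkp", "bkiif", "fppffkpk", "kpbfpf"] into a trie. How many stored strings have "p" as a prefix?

3

Filter for entries beginning with "p":
Words under "p": pkikf, ppkbpfi, ppkfffb
Count: 3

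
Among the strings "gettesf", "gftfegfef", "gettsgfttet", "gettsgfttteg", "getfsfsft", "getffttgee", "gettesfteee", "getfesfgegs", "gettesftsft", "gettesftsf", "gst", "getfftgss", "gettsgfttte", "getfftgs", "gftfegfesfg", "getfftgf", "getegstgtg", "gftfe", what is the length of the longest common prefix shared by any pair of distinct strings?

11

The deepest shared node is where two words last agree before diverging.
e.g. "gettsgfttte" and "gettsgfttteg" share the prefix "gettsgfttte" of length 11; no pair shares a longer one.
Longest shared-prefix length: 11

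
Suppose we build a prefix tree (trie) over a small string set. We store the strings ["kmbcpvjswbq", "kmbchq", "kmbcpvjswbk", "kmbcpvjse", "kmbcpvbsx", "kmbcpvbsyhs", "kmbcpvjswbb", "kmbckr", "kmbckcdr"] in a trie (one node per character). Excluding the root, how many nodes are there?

Trie structure (* marks end of a word):
(root)
└─ k
   └─ m
      └─ b
         └─ c
            ├─ h
            │  └─ q *
            ├─ k
            │  ├─ c
            │  │  └─ d
            │  │     └─ r *
            │  └─ r *
            └─ p
               └─ v
                  ├─ b
                  │  └─ s
                  │     ├─ x *
                  │     └─ y
                  │        └─ h
                  │           └─ s *
                  └─ j
                     └─ s
                        ├─ e *
                        └─ w
                           └─ b
                              ├─ b *
                              ├─ k *
                              └─ q *
Counting every labelled node above: 27.

27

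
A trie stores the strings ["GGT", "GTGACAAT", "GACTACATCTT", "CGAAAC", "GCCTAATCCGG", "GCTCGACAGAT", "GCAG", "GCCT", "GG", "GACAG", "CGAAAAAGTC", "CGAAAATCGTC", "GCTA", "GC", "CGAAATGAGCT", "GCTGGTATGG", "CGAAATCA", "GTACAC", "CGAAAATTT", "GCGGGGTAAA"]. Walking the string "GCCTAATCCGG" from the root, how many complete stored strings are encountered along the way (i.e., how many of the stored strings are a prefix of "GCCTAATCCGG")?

3

Traverse "GCCTAATCCGG" character by character; count nodes along the way that are marked as word ends.
Prefixes of the query that are stored words: "GC", "GCCT", "GCCTAATCCGG"
Count: 3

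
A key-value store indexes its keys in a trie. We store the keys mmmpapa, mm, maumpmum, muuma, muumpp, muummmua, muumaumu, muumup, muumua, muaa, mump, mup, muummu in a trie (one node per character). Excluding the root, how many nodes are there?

Trace insertions, counting only characters that open a new branch:
  "mmmpapa" → 7 new (m, m, m, p, a, p, a)
  "mm" → prefix "mm" already present; 0 new (none)
  "maumpmum" → prefix "m" already present; 7 new (a, u, m, p, m, u, m)
  "muuma" → prefix "m" already present; 4 new (u, u, m, a)
  "muumpp" → prefix "muum" already present; 2 new (p, p)
  "muummmua" → prefix "muum" already present; 4 new (m, m, u, a)
  "muumaumu" → prefix "muuma" already present; 3 new (u, m, u)
  "muumup" → prefix "muum" already present; 2 new (u, p)
  "muumua" → prefix "muumu" already present; 1 new (a)
  "muaa" → prefix "mu" already present; 2 new (a, a)
  "mump" → prefix "mu" already present; 2 new (m, p)
  "mup" → prefix "mu" already present; 1 new (p)
  "muummu" → prefix "muumm" already present; 1 new (u)
Total nodes = 7 + 0 + 7 + 4 + 2 + 4 + 3 + 2 + 1 + 2 + 2 + 1 + 1 = 36

36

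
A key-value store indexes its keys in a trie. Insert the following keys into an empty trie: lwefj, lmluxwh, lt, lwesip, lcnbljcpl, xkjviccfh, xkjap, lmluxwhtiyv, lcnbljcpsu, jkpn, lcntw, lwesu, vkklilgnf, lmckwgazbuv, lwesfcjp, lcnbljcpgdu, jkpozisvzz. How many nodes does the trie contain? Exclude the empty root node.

79

For each word, the new-node count is its length minus the longest prefix already in the trie:
  "lwefj" → 5 new (l, w, e, f, j)
  "lmluxwh" → prefix "l" already present; 6 new (m, l, u, x, w, h)
  "lt" → prefix "l" already present; 1 new (t)
  "lwesip" → prefix "lwe" already present; 3 new (s, i, p)
  "lcnbljcpl" → prefix "l" already present; 8 new (c, n, b, l, j, c, p, l)
  "xkjviccfh" → 9 new (x, k, j, v, i, c, c, f, h)
  "xkjap" → prefix "xkj" already present; 2 new (a, p)
  "lmluxwhtiyv" → prefix "lmluxwh" already present; 4 new (t, i, y, v)
  "lcnbljcpsu" → prefix "lcnbljcp" already present; 2 new (s, u)
  "jkpn" → 4 new (j, k, p, n)
  "lcntw" → prefix "lcn" already present; 2 new (t, w)
  "lwesu" → prefix "lwes" already present; 1 new (u)
  "vkklilgnf" → 9 new (v, k, k, l, i, l, g, n, f)
  "lmckwgazbuv" → prefix "lm" already present; 9 new (c, k, w, g, a, z, b, u, v)
  "lwesfcjp" → prefix "lwes" already present; 4 new (f, c, j, p)
  "lcnbljcpgdu" → prefix "lcnbljcp" already present; 3 new (g, d, u)
  "jkpozisvzz" → prefix "jkp" already present; 7 new (o, z, i, s, v, z, z)
Total nodes = 5 + 6 + 1 + 3 + 8 + 9 + 2 + 4 + 2 + 4 + 2 + 1 + 9 + 9 + 4 + 3 + 7 = 79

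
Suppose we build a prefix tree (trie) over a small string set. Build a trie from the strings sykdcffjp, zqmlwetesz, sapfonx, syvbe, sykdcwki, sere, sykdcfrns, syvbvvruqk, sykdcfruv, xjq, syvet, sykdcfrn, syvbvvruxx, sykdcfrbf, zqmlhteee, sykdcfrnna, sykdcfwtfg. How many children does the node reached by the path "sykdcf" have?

3

Walk "sykdcf" from the root, arriving at one node.
Distinct next characters after "sykdcf": f, r, w.
That node has 3 child edges.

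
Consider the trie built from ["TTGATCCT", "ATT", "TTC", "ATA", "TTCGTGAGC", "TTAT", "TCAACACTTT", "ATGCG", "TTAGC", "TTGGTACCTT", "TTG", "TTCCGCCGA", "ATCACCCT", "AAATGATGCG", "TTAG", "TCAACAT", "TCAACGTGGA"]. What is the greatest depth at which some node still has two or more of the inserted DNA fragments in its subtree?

Look for the deepest trie node that still has at least two words in its subtree.
"TCAACACTTT" and "TCAACAT" agree on "TCAACA" (6 characters) before diverging; nothing deeper is shared.
Longest shared-prefix length: 6

6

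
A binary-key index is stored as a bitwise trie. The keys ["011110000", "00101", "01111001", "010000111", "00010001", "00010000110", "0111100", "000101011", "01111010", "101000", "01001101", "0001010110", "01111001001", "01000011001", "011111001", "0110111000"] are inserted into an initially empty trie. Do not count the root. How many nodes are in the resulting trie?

65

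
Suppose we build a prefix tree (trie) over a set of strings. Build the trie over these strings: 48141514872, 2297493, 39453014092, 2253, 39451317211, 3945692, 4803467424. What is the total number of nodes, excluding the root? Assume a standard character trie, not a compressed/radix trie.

49

Insert word by word; a character creates a node only if that edge doesn't already exist:
  "48141514872" → 11 new (4, 8, 1, 4, 1, 5, 1, 4, 8, 7, 2)
  "2297493" → 7 new (2, 2, 9, 7, 4, 9, 3)
  "39453014092" → 11 new (3, 9, 4, 5, 3, 0, 1, 4, 0, 9, 2)
  "2253" → prefix "22" already present; 2 new (5, 3)
  "39451317211" → prefix "3945" already present; 7 new (1, 3, 1, 7, 2, 1, 1)
  "3945692" → prefix "3945" already present; 3 new (6, 9, 2)
  "4803467424" → prefix "48" already present; 8 new (0, 3, 4, 6, 7, 4, 2, 4)
Total nodes = 11 + 7 + 11 + 2 + 7 + 3 + 8 = 49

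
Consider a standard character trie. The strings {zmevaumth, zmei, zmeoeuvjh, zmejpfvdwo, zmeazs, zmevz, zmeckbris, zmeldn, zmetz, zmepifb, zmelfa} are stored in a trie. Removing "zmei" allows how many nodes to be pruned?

1

A node on "zmei"'s path can go only if nothing else ends at it or branches off below it.
The suffix "i" (1 node) is used only by "zmei"; the node for "zme" still has the child "v", so pruning stops there.
Nodes removed: 1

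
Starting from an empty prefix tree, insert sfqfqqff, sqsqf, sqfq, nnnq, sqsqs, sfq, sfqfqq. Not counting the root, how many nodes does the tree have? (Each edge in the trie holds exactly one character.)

19

Trace insertions, counting only characters that open a new branch:
  "sfqfqqff" → 8 new (s, f, q, f, q, q, f, f)
  "sqsqf" → prefix "s" already present; 4 new (q, s, q, f)
  "sqfq" → prefix "sq" already present; 2 new (f, q)
  "nnnq" → 4 new (n, n, n, q)
  "sqsqs" → prefix "sqsq" already present; 1 new (s)
  "sfq" → prefix "sfq" already present; 0 new (none)
  "sfqfqq" → prefix "sfqfqq" already present; 0 new (none)
Total nodes = 8 + 4 + 2 + 4 + 1 + 0 + 0 = 19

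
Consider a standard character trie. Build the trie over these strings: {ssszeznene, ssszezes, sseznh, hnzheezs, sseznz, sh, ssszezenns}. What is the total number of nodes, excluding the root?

29

Trie structure (* marks end of a word):
(root)
├─ h
│  └─ n
│     └─ z
│        └─ h
│           └─ e
│              └─ e
│                 └─ z
│                    └─ s *
└─ s
   ├─ h *
   └─ s
      ├─ e
      │  └─ z
      │     └─ n
      │        ├─ h *
      │        └─ z *
      └─ s
         └─ z
            └─ e
               └─ z
                  ├─ e
                  │  ├─ n
                  │  │  └─ n
                  │  │     └─ s *
                  │  └─ s *
                  └─ n
                     └─ e
                        └─ n
                           └─ e *
Counting every labelled node above: 29.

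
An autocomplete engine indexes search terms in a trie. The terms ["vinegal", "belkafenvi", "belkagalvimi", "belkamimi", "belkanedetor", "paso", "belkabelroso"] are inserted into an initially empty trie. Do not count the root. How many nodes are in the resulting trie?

For each word, the new-node count is its length minus the longest prefix already in the trie:
  "vinegal" → 7 new (v, i, n, e, g, a, l)
  "belkafenvi" → 10 new (b, e, l, k, a, f, e, n, v, i)
  "belkagalvimi" → prefix "belka" already present; 7 new (g, a, l, v, i, m, i)
  "belkamimi" → prefix "belka" already present; 4 new (m, i, m, i)
  "belkanedetor" → prefix "belka" already present; 7 new (n, e, d, e, t, o, r)
  "paso" → 4 new (p, a, s, o)
  "belkabelroso" → prefix "belka" already present; 7 new (b, e, l, r, o, s, o)
Total nodes = 7 + 10 + 7 + 4 + 7 + 4 + 7 = 46

46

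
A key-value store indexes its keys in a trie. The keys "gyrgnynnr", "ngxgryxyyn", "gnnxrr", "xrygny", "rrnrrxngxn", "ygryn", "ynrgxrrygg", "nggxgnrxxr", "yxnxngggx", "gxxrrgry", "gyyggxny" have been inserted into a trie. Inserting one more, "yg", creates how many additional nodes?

0

Every character of "yg" already lies on an existing path (it is a prefix of some stored word).
No new nodes are needed: 0.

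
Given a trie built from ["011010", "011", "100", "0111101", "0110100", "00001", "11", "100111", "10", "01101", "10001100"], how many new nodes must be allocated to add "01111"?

0

Every character of "01111" already lies on an existing path (it is a prefix of some stored word).
No new nodes are needed: 0.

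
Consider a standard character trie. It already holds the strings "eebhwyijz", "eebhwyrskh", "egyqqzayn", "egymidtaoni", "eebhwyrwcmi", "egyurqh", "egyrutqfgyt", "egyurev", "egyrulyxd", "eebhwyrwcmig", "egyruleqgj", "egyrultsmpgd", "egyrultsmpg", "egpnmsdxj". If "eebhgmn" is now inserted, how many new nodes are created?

"eebh" is already a path in the trie; the remaining "gmn" must be added.
New nodes needed: |"eebhgmn"| − 4 = 7 − 4 = 3.

3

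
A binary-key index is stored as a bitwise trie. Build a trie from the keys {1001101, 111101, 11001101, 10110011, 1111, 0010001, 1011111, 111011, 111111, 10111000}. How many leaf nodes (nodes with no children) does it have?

9

A leaf is a node with no children — equivalently, the end of a word that is not a proper prefix of any other stored word.
Those words: "0010001", "1001101", "10110011", "10111000", "1011111", "11001101", "111011", "111101", "111111"
Leaf count: 9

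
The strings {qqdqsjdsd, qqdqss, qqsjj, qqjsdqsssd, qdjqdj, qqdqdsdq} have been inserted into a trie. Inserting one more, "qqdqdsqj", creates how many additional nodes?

2

Walking "qqdqdsqj" from the root, the first 6 characters ("qqdqds") follow existing edges; "q" is the first miss.
New nodes needed: |"qqdqdsqj"| − 6 = 8 − 6 = 2.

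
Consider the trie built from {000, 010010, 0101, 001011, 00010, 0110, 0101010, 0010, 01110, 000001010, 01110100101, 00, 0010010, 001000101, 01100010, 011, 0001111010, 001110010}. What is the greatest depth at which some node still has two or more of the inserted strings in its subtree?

5

Equivalently: take the maximum, over all pairs, of their longest common prefix length.
"001000101" and "0010010" agree on "00100" (5 characters) before diverging; nothing deeper is shared.
Longest shared-prefix length: 5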